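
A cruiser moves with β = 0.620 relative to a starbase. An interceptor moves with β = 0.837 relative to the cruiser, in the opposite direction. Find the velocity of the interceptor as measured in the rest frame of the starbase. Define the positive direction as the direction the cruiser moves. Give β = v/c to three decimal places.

With v = 0.620 and u' = -0.837 (in units of c),
u = (u' + v)/(1 + u'v/c²):
u = (-0.837 + 0.620) / (1 + (-0.837)·0.620) = -0.2170/0.4811 = -0.4511

β = -0.451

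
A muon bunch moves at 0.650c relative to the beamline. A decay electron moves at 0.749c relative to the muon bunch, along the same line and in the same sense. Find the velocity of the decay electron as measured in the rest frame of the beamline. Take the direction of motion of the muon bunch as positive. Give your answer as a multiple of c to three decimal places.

With v = 0.650 and u' = 0.749 (in units of c),
u = (u' + v)/(1 + u'v/c²):
u = (0.749 + 0.650) / (1 + 0.749·0.650) = 1.3990/1.4869 = 0.9409
(Galilean addition would give +1.399c, exceeding c.)

0.941c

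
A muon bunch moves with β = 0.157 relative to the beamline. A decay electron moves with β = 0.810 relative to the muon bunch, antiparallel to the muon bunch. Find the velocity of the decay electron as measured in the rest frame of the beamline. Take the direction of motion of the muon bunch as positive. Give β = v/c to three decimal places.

β = -0.748

With v = 0.157 and u' = -0.810 (in units of c),
u = (u' + v)/(1 + u'v/c²):
u = (-0.810 + 0.157) / (1 + (-0.810)·0.157) = -0.6530/0.8728 = -0.7481
(Galilean addition would give -0.653c.)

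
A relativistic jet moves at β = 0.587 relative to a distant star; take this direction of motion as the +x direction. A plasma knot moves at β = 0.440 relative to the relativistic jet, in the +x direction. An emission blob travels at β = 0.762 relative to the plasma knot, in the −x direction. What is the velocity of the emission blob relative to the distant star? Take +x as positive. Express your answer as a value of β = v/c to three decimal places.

Apply u = (u' + v)/(1 + u'v/c²) successively, working outward toward the distant star.
Start: velocity of the relativistic jet relative to the distant star = 0.5870c.
Compose with the plasma knot (u' = 0.440 in the relativistic jet frame): u_1 = (0.440 + 0.587) / (1 + 0.440·0.587) = 1.0270/1.2583 = 0.8162.
Compose with the emission blob (u' = -0.762 in the plasma knot frame): u_2 = (-0.762 + 0.816) / (1 + (-0.762)·0.816) = 0.0542/0.3781 = 0.1433.

β = +0.143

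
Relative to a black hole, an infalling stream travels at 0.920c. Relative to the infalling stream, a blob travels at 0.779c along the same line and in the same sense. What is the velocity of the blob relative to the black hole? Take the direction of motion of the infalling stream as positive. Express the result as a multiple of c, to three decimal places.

With v = 0.920 and u' = 0.779 (in units of c),
u = (u' + v)/(1 + u'v/c²):
u = (0.779 + 0.920) / (1 + 0.779·0.920) = 1.6990/1.7167 = 0.9897
(Galilean addition would give +1.699c, exceeding c.)

0.990c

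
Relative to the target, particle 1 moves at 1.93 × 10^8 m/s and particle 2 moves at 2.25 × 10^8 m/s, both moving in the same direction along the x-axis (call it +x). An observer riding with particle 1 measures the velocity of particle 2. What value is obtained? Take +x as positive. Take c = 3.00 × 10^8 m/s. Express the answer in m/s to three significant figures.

β_A = 0.643, β_B = 0.750 (dividing each by c = 3.00 × 10^8 m/s).
Transform to A's frame with the inverse velocity-addition law: u' = (u − v)/(1 − uv/c²), taking u = β_B and v = β_A.
u' = (0.750 − 0.643) / (1 − (0.643)(0.750)) = 0.1067/0.5175 = 0.2061.
u' = 0.2061 × 3.00 × 10^8 m/s.

+6.18 × 10^7 m/s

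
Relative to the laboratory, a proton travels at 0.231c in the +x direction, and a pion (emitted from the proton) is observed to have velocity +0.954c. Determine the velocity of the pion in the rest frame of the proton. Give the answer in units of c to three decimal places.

Invert the composition law: u' = (u − v)/(1 − uv/c²).
u' = (0.954 − 0.231) / (1 − (0.954)(0.231)) = 0.7230/0.7796 = 0.9274.

+0.927c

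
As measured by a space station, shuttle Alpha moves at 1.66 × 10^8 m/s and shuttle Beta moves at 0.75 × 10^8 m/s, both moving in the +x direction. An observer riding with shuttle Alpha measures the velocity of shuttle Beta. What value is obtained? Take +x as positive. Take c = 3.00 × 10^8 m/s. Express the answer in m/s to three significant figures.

β_A = 0.553, β_B = 0.250 (dividing each by c = 3.00 × 10^8 m/s).
Transform to A's frame with the inverse velocity-addition law: u' = (u − v)/(1 − uv/c²), taking u = β_B and v = β_A.
u' = (0.250 − 0.553) / (1 − (0.553)(0.250)) = -0.3033/0.8617 = -0.3520.
u' = -0.3520 × 3.00 × 10^8 m/s.

-1.06 × 10^8 m/s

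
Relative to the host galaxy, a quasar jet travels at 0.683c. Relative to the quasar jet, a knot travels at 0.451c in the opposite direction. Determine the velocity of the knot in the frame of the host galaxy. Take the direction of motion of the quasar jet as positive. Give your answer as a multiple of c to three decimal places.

+0.335c

With v = 0.683 and u' = -0.451 (in units of c),
u = (u' + v)/(1 + u'v/c²):
u = (-0.451 + 0.683) / (1 + (-0.451)·0.683) = 0.2320/0.6920 = 0.3353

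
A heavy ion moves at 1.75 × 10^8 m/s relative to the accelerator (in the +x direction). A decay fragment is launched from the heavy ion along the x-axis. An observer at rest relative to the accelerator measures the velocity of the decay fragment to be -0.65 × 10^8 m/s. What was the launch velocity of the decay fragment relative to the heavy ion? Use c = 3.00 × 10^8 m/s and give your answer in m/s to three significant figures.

v = 0.583c, u = -0.217c.
Invert the composition law: u' = (u − v)/(1 − uv/c²).
u' = (-0.217 − 0.583) / (1 − (-0.217)(0.583)) = -0.8000/1.1264 = -0.7102.
u' = -0.7102 × 3.00 × 10^8 m/s.

-2.13 × 10^8 m/s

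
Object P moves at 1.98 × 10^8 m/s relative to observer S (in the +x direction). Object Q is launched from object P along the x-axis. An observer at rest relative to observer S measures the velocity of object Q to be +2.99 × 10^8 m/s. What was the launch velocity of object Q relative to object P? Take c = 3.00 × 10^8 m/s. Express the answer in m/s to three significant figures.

+2.95 × 10^8 m/s

v = 0.660c, u = 0.997c.
Invert the composition law: u' = (u − v)/(1 − uv/c²).
u' = (0.997 − 0.660) / (1 − (0.997)(0.660)) = 0.3367/0.3422 = 0.9838.
u' = 0.9838 × 3.00 × 10^8 m/s.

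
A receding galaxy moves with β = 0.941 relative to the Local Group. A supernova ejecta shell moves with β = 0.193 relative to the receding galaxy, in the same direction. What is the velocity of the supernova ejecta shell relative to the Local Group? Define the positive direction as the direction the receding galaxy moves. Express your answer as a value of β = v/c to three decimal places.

β = 0.960

With v = 0.941 and u' = 0.193 (in units of c),
u = (u' + v)/(1 + u'v/c²):
u = (0.193 + 0.941) / (1 + 0.193·0.941) = 1.1340/1.1816 = 0.9597
(Galilean addition would give +1.134c, exceeding c.)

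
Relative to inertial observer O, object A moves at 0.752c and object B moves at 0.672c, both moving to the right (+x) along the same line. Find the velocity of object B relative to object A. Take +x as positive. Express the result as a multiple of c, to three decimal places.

-0.162c

β_A = 0.752, β_B = 0.672.
Transform to A's frame with the inverse velocity-addition law: u' = (u − v)/(1 − uv/c²), taking u = β_B and v = β_A.
u' = (0.672 − 0.752) / (1 − (0.752)(0.672)) = -0.0800/0.4947 = -0.1617.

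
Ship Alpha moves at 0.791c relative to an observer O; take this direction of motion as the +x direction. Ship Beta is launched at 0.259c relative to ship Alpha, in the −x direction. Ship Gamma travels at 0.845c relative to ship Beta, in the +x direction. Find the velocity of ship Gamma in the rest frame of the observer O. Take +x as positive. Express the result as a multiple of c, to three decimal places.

Apply u = (u' + v)/(1 + u'v/c²) successively, working outward toward the observer O.
Start: velocity of ship Alpha relative to the observer O = 0.7910c.
Compose with ship Beta (u' = -0.259 in ship Alpha frame): u_1 = (-0.259 + 0.791) / (1 + (-0.259)·0.791) = 0.5320/0.7951 = 0.6691.
Compose with ship Gamma (u' = 0.845 in ship Beta frame): u_2 = (0.845 + 0.669) / (1 + 0.845·0.669) = 1.5141/1.5654 = 0.9672.

+0.967c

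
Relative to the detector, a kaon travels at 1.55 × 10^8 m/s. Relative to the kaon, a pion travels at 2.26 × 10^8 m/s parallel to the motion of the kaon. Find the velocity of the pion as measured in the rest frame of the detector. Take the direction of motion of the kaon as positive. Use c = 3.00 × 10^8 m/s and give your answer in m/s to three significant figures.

2.74 × 10^8 m/s

In units of c (dividing by 3.00 × 10^8 m/s): v = 0.517, u' = 0.753.
u = (u' + v)/(1 + u'v/c²):
u = (0.753 + 0.517) / (1 + 0.753·0.517) = 1.2700/1.3892 = 0.9142
Converting back: u = 0.9142 × 3.00 × 10^8 m/s.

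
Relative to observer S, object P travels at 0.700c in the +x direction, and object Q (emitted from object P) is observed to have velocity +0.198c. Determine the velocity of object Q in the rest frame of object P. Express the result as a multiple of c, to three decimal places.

Invert the composition law: u' = (u − v)/(1 − uv/c²).
u' = (0.198 − 0.700) / (1 − (0.198)(0.700)) = -0.5020/0.8614 = -0.5828.

-0.583c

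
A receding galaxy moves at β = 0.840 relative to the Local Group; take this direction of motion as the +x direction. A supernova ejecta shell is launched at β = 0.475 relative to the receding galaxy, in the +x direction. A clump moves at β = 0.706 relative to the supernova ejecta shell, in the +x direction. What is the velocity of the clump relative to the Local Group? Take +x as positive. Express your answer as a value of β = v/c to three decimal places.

β = 0.989

Apply u = (u' + v)/(1 + u'v/c²) successively, working outward toward the Local Group.
Start: velocity of the receding galaxy relative to the Local Group = 0.8400c.
Compose with the supernova ejecta shell (u' = 0.475 in the receding galaxy frame): u_1 = (0.475 + 0.840) / (1 + 0.475·0.840) = 1.3150/1.3990 = 0.9400.
Compose with the clump (u' = 0.706 in the supernova ejecta shell frame): u_2 = (0.706 + 0.940) / (1 + 0.706·0.940) = 1.6460/1.6636 = 0.9894.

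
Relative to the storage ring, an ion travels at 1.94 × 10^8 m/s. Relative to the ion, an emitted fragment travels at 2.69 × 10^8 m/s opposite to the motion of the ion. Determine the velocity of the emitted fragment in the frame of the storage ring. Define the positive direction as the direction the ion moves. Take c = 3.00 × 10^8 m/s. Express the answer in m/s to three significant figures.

In units of c (dividing by 3.00 × 10^8 m/s): v = 0.647, u' = -0.897.
u = (u' + v)/(1 + u'v/c²):
u = (-0.897 + 0.647) / (1 + (-0.897)·0.647) = -0.2500/0.4202 = -0.5950
(Galilean addition would give -0.250c.)
Converting back: u = -0.5950 × 3.00 × 10^8 m/s.

-1.79 × 10^8 m/s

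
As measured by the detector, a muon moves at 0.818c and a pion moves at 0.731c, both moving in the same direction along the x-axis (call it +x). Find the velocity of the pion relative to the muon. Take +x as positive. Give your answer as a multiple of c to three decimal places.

-0.216c

β_A = 0.818, β_B = 0.731.
Transform to A's frame with the inverse velocity-addition law: u' = (u − v)/(1 − uv/c²), taking u = β_B and v = β_A.
u' = (0.731 − 0.818) / (1 − (0.818)(0.731)) = -0.0870/0.4020 = -0.2164.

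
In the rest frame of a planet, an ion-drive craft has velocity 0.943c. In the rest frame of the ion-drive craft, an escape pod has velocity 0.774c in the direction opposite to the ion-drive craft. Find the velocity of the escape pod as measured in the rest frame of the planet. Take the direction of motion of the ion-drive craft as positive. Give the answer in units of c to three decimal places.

With v = 0.943 and u' = -0.774 (in units of c),
u = (u' + v)/(1 + u'v/c²):
u = (-0.774 + 0.943) / (1 + (-0.774)·0.943) = 0.1690/0.2701 = 0.6257

+0.626c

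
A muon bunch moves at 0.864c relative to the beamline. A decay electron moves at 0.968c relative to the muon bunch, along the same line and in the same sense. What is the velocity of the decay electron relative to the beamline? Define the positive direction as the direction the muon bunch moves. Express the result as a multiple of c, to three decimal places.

0.998c

With v = 0.864 and u' = 0.968 (in units of c),
u = (u' + v)/(1 + u'v/c²):
u = (0.968 + 0.864) / (1 + 0.968·0.864) = 1.8320/1.8364 = 0.9976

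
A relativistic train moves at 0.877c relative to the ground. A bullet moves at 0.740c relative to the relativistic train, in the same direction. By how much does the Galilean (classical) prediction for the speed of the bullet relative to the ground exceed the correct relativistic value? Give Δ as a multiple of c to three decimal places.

Δ = 0.636c

Galilean: u_cl = 0.740 + 0.877 = 1.6170.
Relativistic: u_rel = (0.740 + 0.877) / (1 + 0.740·0.877) = 1.6170/1.6490 = 0.9806.
Δ = 1.6170 − 0.9806 = 0.6364.
(The classical prediction exceeds c; the relativistic result does not.)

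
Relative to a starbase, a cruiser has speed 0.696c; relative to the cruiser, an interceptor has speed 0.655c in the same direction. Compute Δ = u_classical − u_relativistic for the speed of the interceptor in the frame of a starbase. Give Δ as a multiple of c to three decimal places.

Galilean: u_cl = 0.655 + 0.696 = 1.3510.
Relativistic: u_rel = (0.655 + 0.696) / (1 + 0.655·0.696) = 1.3510/1.4559 = 0.9280.
Δ = 1.3510 − 0.9280 = 0.4230.
(The classical prediction exceeds c; the relativistic result does not.)

Δ = 0.423c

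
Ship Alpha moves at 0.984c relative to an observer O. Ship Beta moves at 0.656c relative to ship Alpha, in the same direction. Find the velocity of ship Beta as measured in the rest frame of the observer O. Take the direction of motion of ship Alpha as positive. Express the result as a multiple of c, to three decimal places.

0.997c

With v = 0.984 and u' = 0.656 (in units of c),
u = (u' + v)/(1 + u'v/c²):
u = (0.656 + 0.984) / (1 + 0.656·0.984) = 1.6400/1.6455 = 0.9967
(Galilean addition would give +1.640c, exceeding c.)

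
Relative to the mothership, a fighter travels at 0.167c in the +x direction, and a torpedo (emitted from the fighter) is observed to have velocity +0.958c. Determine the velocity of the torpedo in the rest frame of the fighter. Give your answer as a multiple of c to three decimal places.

+0.942c

Invert the composition law: u' = (u − v)/(1 − uv/c²).
u' = (0.958 − 0.167) / (1 − (0.958)(0.167)) = 0.7910/0.8400 = 0.9417.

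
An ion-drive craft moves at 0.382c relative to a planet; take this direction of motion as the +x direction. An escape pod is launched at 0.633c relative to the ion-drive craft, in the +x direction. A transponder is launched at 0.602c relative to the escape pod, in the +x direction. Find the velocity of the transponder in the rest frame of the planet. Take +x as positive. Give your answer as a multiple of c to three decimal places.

0.951c

Apply u = (u' + v)/(1 + u'v/c²) successively, working outward toward the planet.
Start: velocity of the ion-drive craft relative to the planet = 0.3820c.
Compose with the escape pod (u' = 0.633 in the ion-drive craft frame): u_1 = (0.633 + 0.382) / (1 + 0.633·0.382) = 1.0150/1.2418 = 0.8174.
Compose with the transponder (u' = 0.602 in the escape pod frame): u_2 = (0.602 + 0.817) / (1 + 0.602·0.817) = 1.4194/1.4920 = 0.9513.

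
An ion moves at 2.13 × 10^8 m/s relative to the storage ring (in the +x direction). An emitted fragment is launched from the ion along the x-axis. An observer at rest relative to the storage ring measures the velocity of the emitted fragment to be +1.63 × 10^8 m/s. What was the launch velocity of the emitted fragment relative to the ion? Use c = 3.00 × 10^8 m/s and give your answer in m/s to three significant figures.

-8.14 × 10^7 m/s

v = 0.710c, u = 0.543c.
Invert the composition law: u' = (u − v)/(1 − uv/c²).
u' = (0.543 − 0.710) / (1 − (0.543)(0.710)) = -0.1667/0.6142 = -0.2713.
u' = -0.2713 × 3.00 × 10^8 m/s.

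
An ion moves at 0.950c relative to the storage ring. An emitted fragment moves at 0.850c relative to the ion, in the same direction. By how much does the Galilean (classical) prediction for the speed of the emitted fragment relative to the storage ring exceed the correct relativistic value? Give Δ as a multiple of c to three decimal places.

Galilean: u_cl = 0.850 + 0.950 = 1.8000.
Relativistic: u_rel = (0.850 + 0.950) / (1 + 0.850·0.950) = 1.8000/1.8075 = 0.9959.
Δ = 1.8000 − 0.9959 = 0.8041.
(The classical prediction exceeds c; the relativistic result does not.)

Δ = 0.804c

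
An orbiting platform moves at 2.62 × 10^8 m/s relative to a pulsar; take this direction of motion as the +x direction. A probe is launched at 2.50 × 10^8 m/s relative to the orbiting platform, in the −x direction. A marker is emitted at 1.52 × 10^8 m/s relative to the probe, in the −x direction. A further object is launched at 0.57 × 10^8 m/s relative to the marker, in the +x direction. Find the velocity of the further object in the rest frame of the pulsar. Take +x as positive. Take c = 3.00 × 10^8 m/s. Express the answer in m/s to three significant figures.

-6.44 × 10^7 m/s

Apply u = (u' + v)/(1 + u'v/c²) successively, working outward toward the pulsar.
(Dividing each given speed by c = 3.00 × 10^8 m/s to work in units of c.)
Start: velocity of the orbiting platform relative to the pulsar = 0.8733c.
Compose with the probe (u' = -0.833 in the orbiting platform frame): u_1 = (-0.833 + 0.873) / (1 + (-0.833)·0.873) = 0.0400/0.2722 = 0.1469.
Compose with the marker (u' = -0.507 in the probe frame): u_2 = (-0.507 + 0.147) / (1 + (-0.507)·0.147) = -0.3597/0.9256 = -0.3887.
Compose with the further object (u' = 0.190 in the marker frame): u_3 = (0.190 + (-0.389)) / (1 + 0.190·(-0.389)) = -0.1987/0.9262 = -0.2145.
So u = -0.2145 × 3.00 × 10^8 m/s.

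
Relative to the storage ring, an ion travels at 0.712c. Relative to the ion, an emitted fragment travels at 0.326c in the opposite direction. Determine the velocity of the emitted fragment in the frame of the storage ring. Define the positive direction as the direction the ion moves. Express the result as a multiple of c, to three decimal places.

With v = 0.712 and u' = -0.326 (in units of c),
u = (u' + v)/(1 + u'v/c²):
u = (-0.326 + 0.712) / (1 + (-0.326)·0.712) = 0.3860/0.7679 = 0.5027
(Galilean addition would give +0.386c.)

+0.503c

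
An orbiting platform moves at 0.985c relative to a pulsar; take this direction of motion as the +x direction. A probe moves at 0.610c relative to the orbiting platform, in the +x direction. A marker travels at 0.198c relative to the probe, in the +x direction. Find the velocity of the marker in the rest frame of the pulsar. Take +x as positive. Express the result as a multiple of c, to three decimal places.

Apply u = (u' + v)/(1 + u'v/c²) successively, working outward toward the pulsar.
Start: velocity of the orbiting platform relative to the pulsar = 0.9850c.
Compose with the probe (u' = 0.610 in the orbiting platform frame): u_1 = (0.610 + 0.985) / (1 + 0.610·0.985) = 1.5950/1.6009 = 0.9963.
Compose with the marker (u' = 0.198 in the probe frame): u_2 = (0.198 + 0.996) / (1 + 0.198·0.996) = 1.1943/1.1973 = 0.9976.

0.998c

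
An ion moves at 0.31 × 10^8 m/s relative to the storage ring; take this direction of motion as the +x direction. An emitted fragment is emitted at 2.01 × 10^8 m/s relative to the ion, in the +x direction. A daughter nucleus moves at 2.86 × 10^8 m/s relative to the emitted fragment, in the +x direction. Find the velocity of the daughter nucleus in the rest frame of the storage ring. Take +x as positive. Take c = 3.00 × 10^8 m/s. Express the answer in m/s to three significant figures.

2.98 × 10^8 m/s

Apply u = (u' + v)/(1 + u'v/c²) successively, working outward toward the storage ring.
(Dividing each given speed by c = 3.00 × 10^8 m/s to work in units of c.)
Start: velocity of the ion relative to the storage ring = 0.1033c.
Compose with the emitted fragment (u' = 0.670 in the ion frame): u_1 = (0.670 + 0.103) / (1 + 0.670·0.103) = 0.7733/1.0692 = 0.7233.
Compose with the daughter nucleus (u' = 0.953 in the emitted fragment frame): u_2 = (0.953 + 0.723) / (1 + 0.953·0.723) = 1.6766/1.6895 = 0.9924.
So u = 0.9924 × 3.00 × 10^8 m/s.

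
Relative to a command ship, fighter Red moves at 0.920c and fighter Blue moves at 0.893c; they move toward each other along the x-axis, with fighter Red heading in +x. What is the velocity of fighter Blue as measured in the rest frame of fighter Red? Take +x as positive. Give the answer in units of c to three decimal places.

β_A = 0.920, β_B = -0.893.
Transform to A's frame with the inverse velocity-addition law: u' = (u − v)/(1 − uv/c²), taking u = β_B and v = β_A.
u' = (-0.893 − 0.920) / (1 − (0.920)(-0.893)) = -1.8130/1.8216 = -0.9953.

-0.995c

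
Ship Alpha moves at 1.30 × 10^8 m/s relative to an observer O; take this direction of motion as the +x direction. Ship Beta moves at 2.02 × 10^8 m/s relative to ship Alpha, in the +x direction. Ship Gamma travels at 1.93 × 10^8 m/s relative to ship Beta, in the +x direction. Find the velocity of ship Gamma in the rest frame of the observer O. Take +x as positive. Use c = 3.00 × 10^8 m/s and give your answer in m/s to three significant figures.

2.90 × 10^8 m/s

Apply u = (u' + v)/(1 + u'v/c²) successively, working outward toward the observer O.
(Dividing each given speed by c = 3.00 × 10^8 m/s to work in units of c.)
Start: velocity of ship Alpha relative to the observer O = 0.4333c.
Compose with ship Beta (u' = 0.673 in ship Alpha frame): u_1 = (0.673 + 0.433) / (1 + 0.673·0.433) = 1.1067/1.2918 = 0.8567.
Compose with ship Gamma (u' = 0.643 in ship Beta frame): u_2 = (0.643 + 0.857) / (1 + 0.643·0.857) = 1.5000/1.5511 = 0.9671.
So u = 0.9671 × 3.00 × 10^8 m/s.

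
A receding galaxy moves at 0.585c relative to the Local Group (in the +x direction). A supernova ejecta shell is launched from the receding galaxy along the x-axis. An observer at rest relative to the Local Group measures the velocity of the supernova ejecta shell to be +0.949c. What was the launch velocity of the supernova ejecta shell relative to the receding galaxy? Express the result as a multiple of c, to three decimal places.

+0.818c

Invert the composition law: u' = (u − v)/(1 − uv/c²).
u' = (0.949 − 0.585) / (1 − (0.949)(0.585)) = 0.3640/0.4448 = 0.8183.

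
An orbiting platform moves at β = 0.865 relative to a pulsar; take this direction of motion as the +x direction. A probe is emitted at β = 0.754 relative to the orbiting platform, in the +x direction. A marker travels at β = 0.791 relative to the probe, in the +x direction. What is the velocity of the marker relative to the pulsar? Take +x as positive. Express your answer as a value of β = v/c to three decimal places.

Apply u = (u' + v)/(1 + u'v/c²) successively, working outward toward the pulsar.
Start: velocity of the orbiting platform relative to the pulsar = 0.8650c.
Compose with the probe (u' = 0.754 in the orbiting platform frame): u_1 = (0.754 + 0.865) / (1 + 0.754·0.865) = 1.6190/1.6522 = 0.9799.
Compose with the marker (u' = 0.791 in the probe frame): u_2 = (0.791 + 0.980) / (1 + 0.791·0.980) = 1.7709/1.7751 = 0.9976.

β = 0.998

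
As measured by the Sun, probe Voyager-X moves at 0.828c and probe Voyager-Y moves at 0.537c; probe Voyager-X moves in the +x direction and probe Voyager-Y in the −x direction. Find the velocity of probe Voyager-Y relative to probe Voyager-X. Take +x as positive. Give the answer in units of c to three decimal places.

-0.945c

β_A = 0.828, β_B = -0.537.
Transform to A's frame with the inverse velocity-addition law: u' = (u − v)/(1 − uv/c²), taking u = β_B and v = β_A.
u' = (-0.537 − 0.828) / (1 − (0.828)(-0.537)) = -1.3650/1.4446 = -0.9449.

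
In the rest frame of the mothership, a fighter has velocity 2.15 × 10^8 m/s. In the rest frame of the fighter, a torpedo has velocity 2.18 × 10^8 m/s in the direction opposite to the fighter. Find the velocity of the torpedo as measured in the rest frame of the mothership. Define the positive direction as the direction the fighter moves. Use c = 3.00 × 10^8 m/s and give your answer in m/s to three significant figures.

-6.26 × 10^6 m/s

In units of c (dividing by 3.00 × 10^8 m/s): v = 0.717, u' = -0.727.
u = (u' + v)/(1 + u'v/c²):
u = (-0.727 + 0.717) / (1 + (-0.727)·0.717) = -0.0100/0.4792 = -0.0209
Converting back: u = -0.0209 × 3.00 × 10^8 m/s.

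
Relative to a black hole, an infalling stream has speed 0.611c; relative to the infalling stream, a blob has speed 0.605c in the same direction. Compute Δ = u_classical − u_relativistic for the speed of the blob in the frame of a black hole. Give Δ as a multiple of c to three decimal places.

Galilean: u_cl = 0.605 + 0.611 = 1.2160.
Relativistic: u_rel = (0.605 + 0.611) / (1 + 0.605·0.611) = 1.2160/1.3697 = 0.8878.
Δ = 1.2160 − 0.8878 = 0.3282.
(The classical prediction exceeds c; the relativistic result does not.)

Δ = 0.328c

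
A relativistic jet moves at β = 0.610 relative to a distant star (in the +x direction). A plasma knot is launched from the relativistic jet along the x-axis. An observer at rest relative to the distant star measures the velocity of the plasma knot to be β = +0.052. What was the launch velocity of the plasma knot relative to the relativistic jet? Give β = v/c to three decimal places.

Invert the composition law: u' = (u − v)/(1 − uv/c²).
u' = (0.052 − 0.610) / (1 − (0.052)(0.610)) = -0.5580/0.9683 = -0.5763.

β = -0.576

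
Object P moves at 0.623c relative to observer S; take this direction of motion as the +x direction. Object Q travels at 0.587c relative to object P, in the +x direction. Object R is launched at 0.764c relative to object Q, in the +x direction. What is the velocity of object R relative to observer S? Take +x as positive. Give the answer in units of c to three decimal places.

0.984c

Apply u = (u' + v)/(1 + u'v/c²) successively, working outward toward observer S.
Start: velocity of object P relative to observer S = 0.6230c.
Compose with object Q (u' = 0.587 in object P frame): u_1 = (0.587 + 0.623) / (1 + 0.587·0.623) = 1.2100/1.3657 = 0.8860.
Compose with object R (u' = 0.764 in object Q frame): u_2 = (0.764 + 0.886) / (1 + 0.764·0.886) = 1.6500/1.6769 = 0.9840.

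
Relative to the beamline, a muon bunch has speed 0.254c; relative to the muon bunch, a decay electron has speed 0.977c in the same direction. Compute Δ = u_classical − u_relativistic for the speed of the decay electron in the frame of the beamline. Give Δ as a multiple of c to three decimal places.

Δ = 0.245c

Galilean: u_cl = 0.977 + 0.254 = 1.2310.
Relativistic: u_rel = (0.977 + 0.254) / (1 + 0.977·0.254) = 1.2310/1.2482 = 0.9863.
Δ = 1.2310 − 0.9863 = 0.2447.
(The classical prediction exceeds c; the relativistic result does not.)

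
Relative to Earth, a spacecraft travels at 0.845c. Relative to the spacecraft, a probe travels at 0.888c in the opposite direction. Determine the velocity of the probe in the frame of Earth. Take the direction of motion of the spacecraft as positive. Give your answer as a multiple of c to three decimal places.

With v = 0.845 and u' = -0.888 (in units of c),
u = (u' + v)/(1 + u'v/c²):
u = (-0.888 + 0.845) / (1 + (-0.888)·0.845) = -0.0430/0.2496 = -0.1722

-0.172c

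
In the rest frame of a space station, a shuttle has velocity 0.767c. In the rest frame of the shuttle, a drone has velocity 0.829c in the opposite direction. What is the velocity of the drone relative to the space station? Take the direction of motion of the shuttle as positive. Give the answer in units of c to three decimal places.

-0.170c

With v = 0.767 and u' = -0.829 (in units of c),
u = (u' + v)/(1 + u'v/c²):
u = (-0.829 + 0.767) / (1 + (-0.829)·0.767) = -0.0620/0.3642 = -0.1703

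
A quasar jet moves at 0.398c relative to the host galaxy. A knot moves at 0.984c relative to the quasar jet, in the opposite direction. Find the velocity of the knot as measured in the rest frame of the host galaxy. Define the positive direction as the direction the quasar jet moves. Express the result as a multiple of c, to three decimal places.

With v = 0.398 and u' = -0.984 (in units of c),
u = (u' + v)/(1 + u'v/c²):
u = (-0.984 + 0.398) / (1 + (-0.984)·0.398) = -0.5860/0.6084 = -0.9632

-0.963c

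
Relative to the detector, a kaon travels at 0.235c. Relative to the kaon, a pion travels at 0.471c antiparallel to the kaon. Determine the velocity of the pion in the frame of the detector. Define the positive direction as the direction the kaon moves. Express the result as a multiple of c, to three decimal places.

-0.265c

With v = 0.235 and u' = -0.471 (in units of c),
u = (u' + v)/(1 + u'v/c²):
u = (-0.471 + 0.235) / (1 + (-0.471)·0.235) = -0.2360/0.8893 = -0.2654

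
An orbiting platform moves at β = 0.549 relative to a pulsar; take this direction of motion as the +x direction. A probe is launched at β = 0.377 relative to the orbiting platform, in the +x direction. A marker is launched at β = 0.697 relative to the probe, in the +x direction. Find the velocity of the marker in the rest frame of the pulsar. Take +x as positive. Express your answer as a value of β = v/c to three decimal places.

β = 0.954

Apply u = (u' + v)/(1 + u'v/c²) successively, working outward toward the pulsar.
Start: velocity of the orbiting platform relative to the pulsar = 0.5490c.
Compose with the probe (u' = 0.377 in the orbiting platform frame): u_1 = (0.377 + 0.549) / (1 + 0.377·0.549) = 0.9260/1.2070 = 0.7672.
Compose with the marker (u' = 0.697 in the probe frame): u_2 = (0.697 + 0.767) / (1 + 0.697·0.767) = 1.4642/1.5347 = 0.9540.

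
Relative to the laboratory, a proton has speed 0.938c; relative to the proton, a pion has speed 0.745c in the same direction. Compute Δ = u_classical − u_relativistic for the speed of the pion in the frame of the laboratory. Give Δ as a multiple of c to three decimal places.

Galilean: u_cl = 0.745 + 0.938 = 1.6830.
Relativistic: u_rel = (0.745 + 0.938) / (1 + 0.745·0.938) = 1.6830/1.6988 = 0.9907.
Δ = 1.6830 − 0.9907 = 0.6923.
(The classical prediction exceeds c; the relativistic result does not.)

Δ = 0.692c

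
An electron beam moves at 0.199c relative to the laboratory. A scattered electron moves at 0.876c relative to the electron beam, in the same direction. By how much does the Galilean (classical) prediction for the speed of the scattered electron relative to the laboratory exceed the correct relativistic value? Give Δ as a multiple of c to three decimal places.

Galilean: u_cl = 0.876 + 0.199 = 1.0750.
Relativistic: u_rel = (0.876 + 0.199) / (1 + 0.876·0.199) = 1.0750/1.1743 = 0.9154.
Δ = 1.0750 − 0.9154 = 0.1596.
(The classical prediction exceeds c; the relativistic result does not.)

Δ = 0.160c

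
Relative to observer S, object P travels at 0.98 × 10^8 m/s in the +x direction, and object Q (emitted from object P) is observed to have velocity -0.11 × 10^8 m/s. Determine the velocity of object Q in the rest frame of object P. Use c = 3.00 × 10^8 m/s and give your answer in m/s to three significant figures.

-1.08 × 10^8 m/s

v = 0.327c, u = -0.037c.
Invert the composition law: u' = (u − v)/(1 − uv/c²).
u' = (-0.037 − 0.327) / (1 − (-0.037)(0.327)) = -0.3633/1.0120 = -0.3590.
u' = -0.3590 × 3.00 × 10^8 m/s.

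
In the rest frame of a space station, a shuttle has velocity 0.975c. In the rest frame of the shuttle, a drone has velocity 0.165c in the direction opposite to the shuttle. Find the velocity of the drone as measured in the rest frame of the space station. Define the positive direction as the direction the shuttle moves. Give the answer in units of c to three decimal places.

With v = 0.975 and u' = -0.165 (in units of c),
u = (u' + v)/(1 + u'v/c²):
u = (-0.165 + 0.975) / (1 + (-0.165)·0.975) = 0.8100/0.8391 = 0.9653

+0.965c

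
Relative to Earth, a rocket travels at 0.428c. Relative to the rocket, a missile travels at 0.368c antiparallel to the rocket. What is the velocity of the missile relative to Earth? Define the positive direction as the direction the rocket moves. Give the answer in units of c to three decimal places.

+0.071c

With v = 0.428 and u' = -0.368 (in units of c),
u = (u' + v)/(1 + u'v/c²):
u = (-0.368 + 0.428) / (1 + (-0.368)·0.428) = 0.0600/0.8425 = 0.0712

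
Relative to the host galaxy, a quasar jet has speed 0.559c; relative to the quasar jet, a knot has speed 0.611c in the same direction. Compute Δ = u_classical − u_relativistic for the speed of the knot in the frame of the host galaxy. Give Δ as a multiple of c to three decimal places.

Δ = 0.298c

Galilean: u_cl = 0.611 + 0.559 = 1.1700.
Relativistic: u_rel = (0.611 + 0.559) / (1 + 0.611·0.559) = 1.1700/1.3415 = 0.8721.
Δ = 1.1700 − 0.8721 = 0.2979.
(The classical prediction exceeds c; the relativistic result does not.)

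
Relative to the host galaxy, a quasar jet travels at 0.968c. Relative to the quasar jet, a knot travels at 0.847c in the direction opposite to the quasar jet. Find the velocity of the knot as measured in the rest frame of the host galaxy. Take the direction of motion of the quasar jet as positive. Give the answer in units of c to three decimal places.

With v = 0.968 and u' = -0.847 (in units of c),
u = (u' + v)/(1 + u'v/c²):
u = (-0.847 + 0.968) / (1 + (-0.847)·0.968) = 0.1210/0.1801 = 0.6718
(Galilean addition would give +0.121c.)

+0.672c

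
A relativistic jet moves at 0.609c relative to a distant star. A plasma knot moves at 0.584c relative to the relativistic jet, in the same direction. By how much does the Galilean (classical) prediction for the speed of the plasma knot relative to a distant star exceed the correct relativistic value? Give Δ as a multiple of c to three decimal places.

Galilean: u_cl = 0.584 + 0.609 = 1.1930.
Relativistic: u_rel = (0.584 + 0.609) / (1 + 0.584·0.609) = 1.1930/1.3557 = 0.8800.
Δ = 1.1930 − 0.8800 = 0.3130.
(The classical prediction exceeds c; the relativistic result does not.)

Δ = 0.313c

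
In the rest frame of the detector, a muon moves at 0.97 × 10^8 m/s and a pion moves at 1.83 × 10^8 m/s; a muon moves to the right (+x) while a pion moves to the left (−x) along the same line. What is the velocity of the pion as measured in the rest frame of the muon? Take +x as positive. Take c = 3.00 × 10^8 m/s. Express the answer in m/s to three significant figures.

β_A = 0.323, β_B = -0.610 (dividing each by c = 3.00 × 10^8 m/s).
Transform to A's frame with the inverse velocity-addition law: u' = (u − v)/(1 − uv/c²), taking u = β_B and v = β_A.
u' = (-0.610 − 0.323) / (1 − (0.323)(-0.610)) = -0.9333/1.1972 = -0.7796.
u' = -0.7796 × 3.00 × 10^8 m/s.

-2.34 × 10^8 m/s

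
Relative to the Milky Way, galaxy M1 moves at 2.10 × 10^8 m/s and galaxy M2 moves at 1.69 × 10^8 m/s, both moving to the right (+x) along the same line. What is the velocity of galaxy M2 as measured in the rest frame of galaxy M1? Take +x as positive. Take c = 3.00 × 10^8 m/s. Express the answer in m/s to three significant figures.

β_A = 0.700, β_B = 0.563 (dividing each by c = 3.00 × 10^8 m/s).
Transform to A's frame with the inverse velocity-addition law: u' = (u − v)/(1 − uv/c²), taking u = β_B and v = β_A.
u' = (0.563 − 0.700) / (1 − (0.700)(0.563)) = -0.1367/0.6057 = -0.2256.
u' = -0.2256 × 3.00 × 10^8 m/s.

-6.77 × 10^7 m/s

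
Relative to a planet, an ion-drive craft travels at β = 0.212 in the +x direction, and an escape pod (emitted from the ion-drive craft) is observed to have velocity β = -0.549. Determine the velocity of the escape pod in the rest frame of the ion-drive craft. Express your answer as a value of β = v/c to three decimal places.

β = -0.682

Invert the composition law: u' = (u − v)/(1 − uv/c²).
u' = (-0.549 − 0.212) / (1 − (-0.549)(0.212)) = -0.7610/1.1164 = -0.6817.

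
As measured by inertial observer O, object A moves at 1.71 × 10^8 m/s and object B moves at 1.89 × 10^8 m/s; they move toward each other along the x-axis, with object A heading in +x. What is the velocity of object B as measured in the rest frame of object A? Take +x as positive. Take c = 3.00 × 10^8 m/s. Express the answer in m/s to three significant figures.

β_A = 0.570, β_B = -0.630 (dividing each by c = 3.00 × 10^8 m/s).
Transform to A's frame with the inverse velocity-addition law: u' = (u − v)/(1 − uv/c²), taking u = β_B and v = β_A.
u' = (-0.630 − 0.570) / (1 − (0.570)(-0.630)) = -1.2000/1.3591 = -0.8829.
u' = -0.8829 × 3.00 × 10^8 m/s.

-2.65 × 10^8 m/s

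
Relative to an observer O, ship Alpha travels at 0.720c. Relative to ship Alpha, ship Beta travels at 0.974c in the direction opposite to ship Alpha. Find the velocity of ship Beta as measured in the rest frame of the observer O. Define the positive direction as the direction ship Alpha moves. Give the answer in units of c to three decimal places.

-0.850c

With v = 0.720 and u' = -0.974 (in units of c),
u = (u' + v)/(1 + u'v/c²):
u = (-0.974 + 0.720) / (1 + (-0.974)·0.720) = -0.2540/0.2987 = -0.8503
(Galilean addition would give -0.254c.)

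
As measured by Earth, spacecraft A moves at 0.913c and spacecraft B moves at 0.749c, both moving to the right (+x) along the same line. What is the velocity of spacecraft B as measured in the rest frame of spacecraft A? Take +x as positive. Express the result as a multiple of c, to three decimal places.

-0.519c

β_A = 0.913, β_B = 0.749.
Transform to A's frame with the inverse velocity-addition law: u' = (u − v)/(1 − uv/c²), taking u = β_B and v = β_A.
u' = (0.749 − 0.913) / (1 − (0.913)(0.749)) = -0.1640/0.3162 = -0.5187.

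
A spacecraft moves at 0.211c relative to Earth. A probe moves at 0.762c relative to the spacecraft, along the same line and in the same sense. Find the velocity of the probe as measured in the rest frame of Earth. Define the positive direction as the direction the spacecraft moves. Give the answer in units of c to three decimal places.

0.838c

With v = 0.211 and u' = 0.762 (in units of c),
u = (u' + v)/(1 + u'v/c²):
u = (0.762 + 0.211) / (1 + 0.762·0.211) = 0.9730/1.1608 = 0.8382
(Galilean addition would give +0.973c.)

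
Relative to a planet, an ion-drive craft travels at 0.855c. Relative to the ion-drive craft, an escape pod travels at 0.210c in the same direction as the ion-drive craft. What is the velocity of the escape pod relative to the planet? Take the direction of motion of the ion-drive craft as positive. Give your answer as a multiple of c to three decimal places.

0.903c

With v = 0.855 and u' = 0.210 (in units of c),
u = (u' + v)/(1 + u'v/c²):
u = (0.210 + 0.855) / (1 + 0.210·0.855) = 1.0650/1.1796 = 0.9029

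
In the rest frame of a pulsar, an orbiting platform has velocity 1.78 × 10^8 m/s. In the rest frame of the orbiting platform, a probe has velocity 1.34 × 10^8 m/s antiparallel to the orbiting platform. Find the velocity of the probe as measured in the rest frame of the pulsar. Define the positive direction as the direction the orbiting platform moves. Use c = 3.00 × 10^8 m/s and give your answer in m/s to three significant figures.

+5.99 × 10^7 m/s

In units of c (dividing by 3.00 × 10^8 m/s): v = 0.593, u' = -0.447.
u = (u' + v)/(1 + u'v/c²):
u = (-0.447 + 0.593) / (1 + (-0.447)·0.593) = 0.1467/0.7350 = 0.1996
Converting back: u = 0.1996 × 3.00 × 10^8 m/s.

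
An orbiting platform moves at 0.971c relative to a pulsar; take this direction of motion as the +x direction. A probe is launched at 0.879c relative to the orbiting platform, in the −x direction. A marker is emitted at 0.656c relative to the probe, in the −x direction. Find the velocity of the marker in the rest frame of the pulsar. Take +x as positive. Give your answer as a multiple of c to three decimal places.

-0.048c

Apply u = (u' + v)/(1 + u'v/c²) successively, working outward toward the pulsar.
Start: velocity of the orbiting platform relative to the pulsar = 0.9710c.
Compose with the probe (u' = -0.879 in the orbiting platform frame): u_1 = (-0.879 + 0.971) / (1 + (-0.879)·0.971) = 0.0920/0.1465 = 0.6280.
Compose with the marker (u' = -0.656 in the probe frame): u_2 = (-0.656 + 0.628) / (1 + (-0.656)·0.628) = -0.0280/0.5880 = -0.0476.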